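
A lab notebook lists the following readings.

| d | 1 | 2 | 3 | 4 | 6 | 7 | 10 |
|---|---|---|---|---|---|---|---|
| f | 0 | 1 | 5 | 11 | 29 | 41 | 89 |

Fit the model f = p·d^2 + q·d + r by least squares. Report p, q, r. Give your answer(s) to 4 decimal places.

Entries of MᵀM: Σd^2·d^2 = 14051, Σd^2·d = 1659, Σd^2 = 215, Σd·d = 215, Σd = 33, Σ1 = 7.
For Mᵀf: Σd^2·f = 12178, Σd·f = 1412, Σf = 176.
Inverting the 3×3 Gram matrix, [p, q, r]ᵀ = [46626/45521, -60367/45521, -2969/45521]ᵀ.

p = 1.0243, q = -1.3261, r = -0.0652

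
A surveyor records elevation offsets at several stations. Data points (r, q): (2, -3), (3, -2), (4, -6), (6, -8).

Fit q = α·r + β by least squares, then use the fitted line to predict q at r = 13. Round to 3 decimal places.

q̂ = -18.229

With design matrix X, XᵀX = [[65, 15]; [15, 4]] and Xᵀq = [-84, -19]ᵀ.
Eliminating β: 4·(row 1) − 15·(row 2) gives 35·α = 4·(-84) − 15·(-19) = -51, so α = -51/35.
Then β = ((-19) − 15·(-51/35))/4 = 5/7.
At r = 13: q̂ = (-51/35)·(13) + (5/7)·(1) = -638/35.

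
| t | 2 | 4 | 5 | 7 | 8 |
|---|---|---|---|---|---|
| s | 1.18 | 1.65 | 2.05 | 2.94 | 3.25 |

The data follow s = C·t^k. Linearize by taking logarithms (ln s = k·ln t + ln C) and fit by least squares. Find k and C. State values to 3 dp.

Let Y = ln s. Fitting Y = k·ln t + ln C by least squares:
AᵀA = [[13.1032, 7.7142]; [7.7142, 5]], rhs = [6.5137, 3.6412]ᵀ  (here Σln t = 7.7142, Σ(ln t)² = 13.1032, Σln s = 3.6412, Σln t·ln s = 6.5137).
Δ = 13.1032·5 − (7.7142)² = 6.0066; k = (6.5137·5 − 7.7142·3.6412)/6.0066 = 0.74576, ln C = (13.1032·3.6412 − 7.7142·6.5137)/6.0066 = -0.42235, so C = exp(-0.42235) = 0.65551.

k = 0.746, C = 0.656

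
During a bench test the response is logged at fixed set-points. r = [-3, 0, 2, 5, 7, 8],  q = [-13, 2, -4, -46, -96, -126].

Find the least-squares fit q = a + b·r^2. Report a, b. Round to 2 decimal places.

Forming MᵀM = [[6, 151]; [151, 7219]] and Mᵀq = [-283, -14051]ᵀ gives MᵀM·[a, b]ᵀ = Mᵀq.
Eliminating b: 7219·(row 1) − 151·(row 2) gives 20513·a = 7219·(-283) − 151·(-14051) = 78724, so a = 78724/20513.
Then b = ((-14051) − 151·(78724/20513))/7219 = -41573/20513.

a = 3.84, b = -2.03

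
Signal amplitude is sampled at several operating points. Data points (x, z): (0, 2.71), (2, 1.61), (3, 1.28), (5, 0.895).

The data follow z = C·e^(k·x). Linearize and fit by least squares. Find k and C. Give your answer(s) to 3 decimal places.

k = -0.222, C = 2.604

Taking logs, ln z = k·x + ln C, so regress ln z on x.
Sums: Σx = 10.0000, Σ(x)² = 38.0000, Σln z = 1.6091, Σx·ln z = 1.1384.
Normal system: [[38.0000, 10.0000]; [10.0000, 4]]·[k, ln C]ᵀ = [1.1384, 1.6091]ᵀ.
Slope k = (n·Σx·ln z − Σx·Σln z)/(n·Σ(x)² − (Σx)²) = (4·1.1384 − 10.0000·1.6091)/52.0000 = -0.22188; ln C = (Σln z − k·Σx)/n = 0.95697, so C = exp(0.95697) = 2.60379.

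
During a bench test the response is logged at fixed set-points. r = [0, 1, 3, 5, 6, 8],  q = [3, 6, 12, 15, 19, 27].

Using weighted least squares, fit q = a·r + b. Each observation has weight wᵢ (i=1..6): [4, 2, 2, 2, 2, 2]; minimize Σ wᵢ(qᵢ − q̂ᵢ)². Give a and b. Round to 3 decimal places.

a = 2.822, b = 2.870

Setting ∂/∂a … = 0 gives: 270·a + 46·b = 894;  46·a + 14·b = 170.
(Σwᵢ·r·r = 270, Σwᵢ·r = 46, Σwᵢ·1 = 14, Σwᵢ·r·q = 894, Σwᵢ·q = 170.)
det = 270·14 − 46² = 1664.
a = (894·14 − 46·170)/1664 = 587/208; b = (270·170 − 46·894)/1664 = 597/208.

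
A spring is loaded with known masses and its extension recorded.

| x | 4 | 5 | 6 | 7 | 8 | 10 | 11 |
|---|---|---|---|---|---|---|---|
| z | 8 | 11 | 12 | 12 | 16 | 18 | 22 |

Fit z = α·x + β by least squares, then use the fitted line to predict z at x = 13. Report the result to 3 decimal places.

ẑ = 24.536

Entries of AᵀA: Σx·x = 411, Σx = 51, Σ1 = 7.
For Aᵀz: Σx·z = 793, Σz = 99.
det = 411·7 − 51² = 276.
α = (793·7 − 51·99)/276 = 251/138; β = (411·99 − 51·793)/276 = 41/46.
At x = 13: ẑ = (251/138)·(13) + (41/46)·(1) = 1693/69.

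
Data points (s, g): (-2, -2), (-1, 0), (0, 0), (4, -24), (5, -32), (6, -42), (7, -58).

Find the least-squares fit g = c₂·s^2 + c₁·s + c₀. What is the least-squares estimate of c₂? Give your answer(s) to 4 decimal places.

Entries of XᵀX: Σs^2·s^2 = 4595, Σs^2·s = 739, Σs^2 = 131, Σs·s = 131, Σs = 19, Σ1 = 7.
For Xᵀg: Σs^2·g = -5546, Σs·g = -910, Σg = -158.
So XᵀX·[c₂, c₁, c₀]ᵀ = Xᵀg: [[4595, 739, 131]; [739, 131, 19]; [131, 19, 7]]·[c₂, c₁, c₀]ᵀ = [-5546, -910, -158]ᵀ.
Row-reducing yields c₂ = -441/484, c₁ = -73/44, c₀ = -123/121.

c₂ = -0.9112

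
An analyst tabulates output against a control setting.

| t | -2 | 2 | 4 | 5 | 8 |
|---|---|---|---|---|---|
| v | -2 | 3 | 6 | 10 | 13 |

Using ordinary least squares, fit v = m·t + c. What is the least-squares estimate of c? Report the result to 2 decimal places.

c = 0.70

Sums needed: Σt·t = 113, Σt = 17, Σ1 = 5.
And Σt·v = 188, Σv = 30.
MᵀM·[m, c]ᵀ = Mᵀv becomes [[113, 17]; [17, 5]]·[m, c]ᵀ = [188, 30]ᵀ.
Determinant 113·5 − 17² = 276.
m = (188·5 − 17·30)/276 = 215/138; c = (113·30 − 17·188)/276 = 97/138.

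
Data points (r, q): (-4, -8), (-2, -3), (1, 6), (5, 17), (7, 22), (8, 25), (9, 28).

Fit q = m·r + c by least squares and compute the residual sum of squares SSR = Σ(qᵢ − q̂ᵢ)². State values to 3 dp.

Sums needed: Σr·r = 240, Σr = 24, Σ1 = 7.
Moment sums: Σr·q = 735, Σq = 87.
So AᵀA·[m, c]ᵀ = Aᵀq: [[240, 24]; [24, 7]]·[m, c]ᵀ = [735, 87]ᵀ.
Eliminating c: 7·(row 1) − 24·(row 2) gives 1104·m = 7·735 − 24·87 = 3057, so m = 1019/368.
Then c = (87 − 24·(1019/368))/7 = 135/46.
Residuals: 13/92, -73/184, 109/368, 81/368, -117/368, -2/23, 53/368; SSR = 163/368.

SSR = 0.443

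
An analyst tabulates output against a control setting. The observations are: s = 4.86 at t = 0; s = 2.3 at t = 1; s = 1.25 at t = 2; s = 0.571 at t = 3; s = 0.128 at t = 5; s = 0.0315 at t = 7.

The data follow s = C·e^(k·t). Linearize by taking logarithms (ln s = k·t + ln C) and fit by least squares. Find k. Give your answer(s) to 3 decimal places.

Let Y = ln s. Fitting Y = k·t + ln C by least squares:
Sums: Σt = 18.0000, Σ(t)² = 88.0000, Σln s = -3.4368, Σt·ln s = -34.8849.
Normal system: [[88.0000, 18.0000]; [18.0000, 6]]·[k, ln C]ᵀ = [-34.8849, -3.4368]ᵀ.
Solving (det = 204.0000): k = -0.72278, ln C = 1.59555.

k = -0.723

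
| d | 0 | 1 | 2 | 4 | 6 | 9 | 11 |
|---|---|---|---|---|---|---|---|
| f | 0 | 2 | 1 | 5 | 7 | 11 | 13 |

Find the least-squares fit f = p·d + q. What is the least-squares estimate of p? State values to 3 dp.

Sums needed: Σd·d = 259, Σd = 33, Σ1 = 7.
Right-hand side: Σd·f = 308, Σf = 39.
Eliminating q: 7·(row 1) − 33·(row 2) gives 724·p = 7·308 − 33·39 = 869, so p = 869/724.
Then q = (39 − 33·(869/724))/7 = -63/724.

p = 1.200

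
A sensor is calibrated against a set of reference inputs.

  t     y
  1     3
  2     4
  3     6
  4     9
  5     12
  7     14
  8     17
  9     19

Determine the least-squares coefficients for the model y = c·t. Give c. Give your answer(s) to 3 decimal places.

c = 2.129

From the data, Σt·t = 249.
Right-hand side: Σt·y = 530.
Normal equations: [[249]]·[c]ᵀ = [530]ᵀ.
c = 530/249 = 2.12851.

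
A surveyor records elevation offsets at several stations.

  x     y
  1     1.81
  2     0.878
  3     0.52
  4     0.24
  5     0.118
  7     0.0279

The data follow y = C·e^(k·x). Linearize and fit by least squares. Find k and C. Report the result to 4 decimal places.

With ln yᵢ as the transformed response and xᵢ as the regressor:
Sums: Σx = 22.0000, Σ(x)² = 104.0000, Σln y = -7.3340, Σx·ln y = -43.0764.
Normal system: [[104.0000, 22.0000]; [22.0000, 6]]·[k, ln C]ᵀ = [-43.0764, -7.3340]ᵀ.
Slope k = (n·Σx·ln y − Σx·Σln y)/(n·Σ(x)² − (Σx)²) = (6·-43.0764 − 22.0000·-7.3340)/140.0000 = -0.69364; ln C = (Σln y − k·Σx)/n = 1.32101, so C = exp(1.32101) = 3.74722.

k = -0.6936, C = 3.7472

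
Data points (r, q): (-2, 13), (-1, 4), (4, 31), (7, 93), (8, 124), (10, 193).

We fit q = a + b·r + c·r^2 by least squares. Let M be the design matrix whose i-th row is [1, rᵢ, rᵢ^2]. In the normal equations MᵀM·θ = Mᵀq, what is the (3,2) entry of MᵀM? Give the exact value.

1910

Row 3 ↔ basis r^2, column 2 ↔ basis r, so (MᵀM)_{3,2} = Σᵢ (r^2)·(r) = (4)·(-2) + (1)·(-1) + (16)·(4) + (49)·(7) + (64)·(8) + (100)·(10) = 1910.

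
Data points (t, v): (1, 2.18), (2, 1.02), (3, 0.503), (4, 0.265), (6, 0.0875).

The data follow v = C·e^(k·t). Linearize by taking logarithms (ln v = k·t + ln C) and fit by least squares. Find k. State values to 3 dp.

k = -0.641

Linearized form: ln v = k·t + ln C. From the 5 transformed points,
Sums: Σt = 16.0000, Σ(t)² = 66.0000, Σln v = -3.6522, Σt·ln v = -21.1714.
Normal system: [[66.0000, 16.0000]; [16.0000, 5]]·[k, ln C]ᵀ = [-21.1714, -3.6522]ᵀ.
Slope k = (n·Σt·ln v − Σt·Σln v)/(n·Σ(t)² − (Σt)²) = (5·-21.1714 − 16.0000·-3.6522)/74.0000 = -0.64084; ln C = (Σln v − k·Σt)/n = 1.32024.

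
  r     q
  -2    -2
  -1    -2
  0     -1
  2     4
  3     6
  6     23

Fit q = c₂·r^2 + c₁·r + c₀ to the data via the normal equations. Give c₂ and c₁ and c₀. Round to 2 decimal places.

From the data, Σr^2·r^2 = 1410, Σr^2·r = 242, Σr^2 = 54, Σr·r = 54, Σr = 8, Σ1 = 6.
Moment sums: Σr^2·q = 888, Σr·q = 170, Σq = 28.
MᵀM·[c₂, c₁, c₀]ᵀ = Mᵀq becomes [[1410, 242, 54]; [242, 54, 8]; [54, 8, 6]]·[c₂, c₁, c₀]ᵀ = [888, 170, 28]ᵀ.
Inverting the 3×3 Gram matrix, [c₂, c₁, c₀]ᵀ = [751/1671, 3616/2785, -9269/8355]ᵀ.

c₂ = 0.45, c₁ = 1.30, c₀ = -1.11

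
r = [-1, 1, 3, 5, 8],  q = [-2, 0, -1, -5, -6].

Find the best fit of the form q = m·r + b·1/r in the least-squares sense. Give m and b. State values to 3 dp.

m = -0.834, b = 1.887

From the data, Σr·r = 100, Σr·1/r = 5, Σ1/r·1/r = 31201/14400.
Moment sums: Σr·q = -74, Σ1/r·q = -1/12.
AᵀA·[m, b]ᵀ = Aᵀq becomes [[100, 5]; [5, 31201/14400]]·[m, b]ᵀ = [-74, -1/12]ᵀ.
Eliminating b: (31201/14400)·(row 1) − 5·(row 2) gives (27601/144)·m = (31201/14400)·(-74) − 5·(-1/12) = -1151437/7200, so m = -164491/197150.
Then b = ((-1/12) − 5·(-164491/197150))/(31201/14400) = 7440/3943.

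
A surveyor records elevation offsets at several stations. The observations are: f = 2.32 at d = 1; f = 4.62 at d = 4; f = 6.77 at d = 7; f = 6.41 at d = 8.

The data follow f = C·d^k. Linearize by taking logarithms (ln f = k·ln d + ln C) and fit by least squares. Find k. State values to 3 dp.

k = 0.515

Taking logs, ln f = k·ln d + ln C, so regress ln f on ln d.
Σln d = 5.4116, Σ(ln d)² = 10.0325, Σln f = 6.1423, Σln d·ln f = 9.7064.
Normal system: [[10.0325, 5.4116]; [5.4116, 4]]·[k, ln C]ᵀ = [9.7064, 6.1423]ᵀ.
Solving (det = 10.8439): k = 0.51510, ln C = 0.83870.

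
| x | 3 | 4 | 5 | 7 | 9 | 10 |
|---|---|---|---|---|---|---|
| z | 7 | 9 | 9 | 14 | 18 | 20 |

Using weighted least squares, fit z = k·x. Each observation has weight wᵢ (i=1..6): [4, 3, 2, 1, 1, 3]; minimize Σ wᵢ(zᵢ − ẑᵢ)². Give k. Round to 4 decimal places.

k = 2.0248

Normal-equation sums: Σwᵢ·x·x = 564.
Moment sums: Σwᵢ·x·z = 1142.
Hence k = 1142 / 564 ≈ 2.02482.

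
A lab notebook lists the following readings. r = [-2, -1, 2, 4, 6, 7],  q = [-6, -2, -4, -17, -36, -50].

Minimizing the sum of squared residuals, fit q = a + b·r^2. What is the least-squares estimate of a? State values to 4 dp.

a = -0.9978

MᵀM·[a, b]ᵀ = Mᵀq reads: 6·a + 110·b = -115;  110·a + 3986·b = -4060.
(Σ1 = 6, Σr^2 = 110, Σr^2·r^2 = 3986, Σq = -115, Σr^2·q = -4060.)
Determinant 6·3986 − 110² = 11816.
a = ((-115)·3986 − 110·(-4060))/11816 = -5895/5908; b = (6·(-4060) − 110·(-115))/11816 = -5855/5908.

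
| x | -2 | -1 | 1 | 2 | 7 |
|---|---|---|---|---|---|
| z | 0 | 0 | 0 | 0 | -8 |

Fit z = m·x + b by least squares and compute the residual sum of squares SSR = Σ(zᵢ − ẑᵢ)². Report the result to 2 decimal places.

Sums needed: Σx·x = 59, Σx = 7, Σ1 = 5.
Right-hand side: Σx·z = -56, Σz = -8.
Normal equations: [[59, 7]; [7, 5]]·[m, b]ᵀ = [-56, -8]ᵀ.
Determinant 59·5 − 7² = 246.
m = ((-56)·5 − 7·(-8))/246 = -112/123; b = (59·(-8) − 7·(-56))/246 = -40/123.
Residuals: -184/123, -24/41, 152/123, 88/41, -160/123; SSR = 1280/123.

SSR = 10.41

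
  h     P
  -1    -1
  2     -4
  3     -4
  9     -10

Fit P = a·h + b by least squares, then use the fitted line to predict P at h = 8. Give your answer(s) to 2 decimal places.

With design matrix A, AᵀA = [[95, 13]; [13, 4]] and AᵀP = [-109, -19]ᵀ.
det = 95·4 − 13² = 211.
a = ((-109)·4 − 13·(-19))/211 = -189/211; b = (95·(-19) − 13·(-109))/211 = -388/211.
At h = 8: P̂ = (-189/211)·(8) + (-388/211)·(1) = -1900/211.

P̂ = -9.00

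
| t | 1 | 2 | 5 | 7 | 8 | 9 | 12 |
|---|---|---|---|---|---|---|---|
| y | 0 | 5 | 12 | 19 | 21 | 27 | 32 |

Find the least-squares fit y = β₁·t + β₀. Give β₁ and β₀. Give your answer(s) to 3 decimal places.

β₁ = 2.941, β₀ = -1.913

The normal equations are: 368·β₁ + 44·β₀ = 998;  44·β₁ + 7·β₀ = 116.
det = 368·7 − 44² = 640.
β₁ = (998·7 − 44·116)/640 = 941/320; β₀ = (368·116 − 44·998)/640 = -153/80.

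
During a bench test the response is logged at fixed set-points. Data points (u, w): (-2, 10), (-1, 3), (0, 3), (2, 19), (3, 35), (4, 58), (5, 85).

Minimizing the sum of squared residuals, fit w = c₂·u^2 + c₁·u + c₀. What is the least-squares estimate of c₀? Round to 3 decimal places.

c₀ = 2.920

Entries of XᵀX: Σu^2·u^2 = 995, Σu^2·u = 215, Σu^2 = 59, Σu·u = 59, Σu = 11, Σ1 = 7.
Right-hand side: Σu^2·w = 3487, Σu·w = 777, Σw = 213.
So XᵀX·[c₂, c₁, c₀]ᵀ = Xᵀw: [[995, 215, 59]; [215, 59, 11]; [59, 11, 7]]·[c₂, c₁, c₀]ᵀ = [3487, 777, 213]ᵀ.
Solving the 3×3 system (Gaussian elimination) gives c₂ = 14423/5082, c₁ = 5801/2541, c₀ = 4947/1694.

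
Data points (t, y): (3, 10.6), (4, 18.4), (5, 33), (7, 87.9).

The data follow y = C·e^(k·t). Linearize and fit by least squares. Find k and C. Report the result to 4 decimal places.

With ln yᵢ as the transformed response and tᵢ as the regressor:
Σt = 19.0000, Σ(t)² = 99.0000, Σln y = 13.2459, Σt·ln y = 67.5479.
Normal system: [[99.0000, 19.0000]; [19.0000, 4]]·[k, ln C]ᵀ = [67.5479, 13.2459]ᵀ.
Δ = 99.0000·4 − (19.0000)² = 35.0000; k = (67.5479·4 − 19.0000·13.2459)/35.0000 = 0.52912, ln C = (99.0000·13.2459 − 19.0000·67.5479)/35.0000 = 0.79815, so C = exp(0.79815) = 2.22142.

k = 0.5291, C = 2.2214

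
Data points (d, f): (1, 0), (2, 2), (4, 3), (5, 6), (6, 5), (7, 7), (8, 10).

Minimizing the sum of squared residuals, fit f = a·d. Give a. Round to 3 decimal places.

a = 1.051

Entries of XᵀX: Σd·d = 195.
For Xᵀf: Σd·f = 205.
Normal equations: [[195]]·[a]ᵀ = [205]ᵀ.
Hence a = 205 / 195 ≈ 1.05128.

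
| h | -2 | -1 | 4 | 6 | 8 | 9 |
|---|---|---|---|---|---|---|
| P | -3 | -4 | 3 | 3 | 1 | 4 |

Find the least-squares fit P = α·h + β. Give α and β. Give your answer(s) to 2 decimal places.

α = 0.64, β = -1.90

Normal-equation sums: Σh·h = 202, Σh = 24, Σ1 = 6.
And Σh·P = 84, ΣP = 4.
det = 202·6 − 24² = 636.
α = (84·6 − 24·4)/636 = 34/53; β = (202·4 − 24·84)/636 = -302/159.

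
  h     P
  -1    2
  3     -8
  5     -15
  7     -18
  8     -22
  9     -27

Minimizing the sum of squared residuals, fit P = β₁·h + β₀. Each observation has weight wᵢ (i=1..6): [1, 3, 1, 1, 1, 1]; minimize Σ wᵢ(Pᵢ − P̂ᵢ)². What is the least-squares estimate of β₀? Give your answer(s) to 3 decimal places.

β₀ = -0.016

From the data, Σwᵢ·h·h = 247, Σwᵢ·h = 37, Σwᵢ·1 = 8.
Moment sums: Σwᵢ·h·P = -694, Σwᵢ·P = -104.
Eliminating β₀: 8·(row 1) − 37·(row 2) gives 607·β₁ = 8·(-694) − 37·(-104) = -1704, so β₁ = -1704/607.
Then β₀ = ((-104) − 37·(-1704/607))/8 = -10/607.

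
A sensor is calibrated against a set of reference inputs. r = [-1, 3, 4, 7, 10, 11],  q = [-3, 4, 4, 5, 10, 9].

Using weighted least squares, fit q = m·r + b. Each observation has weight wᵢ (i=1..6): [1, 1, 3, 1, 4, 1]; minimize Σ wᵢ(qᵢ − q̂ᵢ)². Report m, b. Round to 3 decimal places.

m = 1.011, b = -0.527

Entries of XᵀWX: Σwᵢ·r·r = 628, Σwᵢ·r = 72, Σwᵢ·1 = 11.
Right-hand side: Σwᵢ·r·q = 597, Σwᵢ·q = 67.
Determinant 628·11 − 72² = 1724.
m = (597·11 − 72·67)/1724 = 1743/1724; b = (628·67 − 72·597)/1724 = -227/431.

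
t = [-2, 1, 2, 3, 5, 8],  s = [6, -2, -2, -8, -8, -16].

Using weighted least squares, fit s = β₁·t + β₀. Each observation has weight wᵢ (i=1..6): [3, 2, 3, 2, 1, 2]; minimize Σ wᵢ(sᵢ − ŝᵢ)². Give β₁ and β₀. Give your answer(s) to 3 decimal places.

β₁ = -2.184, β₀ = 1.179

Compute the Gram sums: Σwᵢ·t·t = 197, Σwᵢ·t = 29, Σwᵢ·1 = 13.
Right-hand side: Σwᵢ·t·s = -396, Σwᵢ·s = -48.
det = 197·13 − 29² = 1720.
β₁ = ((-396)·13 − 29·(-48))/1720 = -939/430; β₀ = (197·(-48) − 29·(-396))/1720 = 507/430.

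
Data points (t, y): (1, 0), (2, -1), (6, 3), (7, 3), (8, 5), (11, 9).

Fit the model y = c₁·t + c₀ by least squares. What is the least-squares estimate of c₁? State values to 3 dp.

Sums needed: Σt·t = 275, Σt = 35, Σ1 = 6.
Right-hand side: Σt·y = 176, Σy = 19.
MᵀM·[c₁, c₀]ᵀ = Mᵀy becomes [[275, 35]; [35, 6]]·[c₁, c₀]ᵀ = [176, 19]ᵀ.
Δ = 275·6 − 35² = 425.
c₁ = (176·6 − 35·19)/425 = 23/25; c₀ = (275·19 − 35·176)/425 = -11/5.

c₁ = 0.920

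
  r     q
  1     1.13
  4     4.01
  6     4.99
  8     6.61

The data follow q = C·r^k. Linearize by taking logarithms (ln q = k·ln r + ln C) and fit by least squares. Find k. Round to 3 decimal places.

k = 0.845

Let Y = ln q. Fitting Y = k·ln r + ln C by least squares:
AᵀA = [[9.4563, 5.2575]; [5.2575, 4]], rhs = [8.7326, 5.0070]ᵀ  (here Σln r = 5.2575, Σ(ln r)² = 9.4563, Σln q = 5.0070, Σln r·ln q = 8.7326).
Slope k = (n·Σln r·ln q − Σln r·Σln q)/(n·Σ(ln r)² − (Σln r)²) = (4·8.7326 − 5.2575·5.0070)/10.1839 = 0.84506; ln C = (Σln q − k·Σln r)/n = 0.14103.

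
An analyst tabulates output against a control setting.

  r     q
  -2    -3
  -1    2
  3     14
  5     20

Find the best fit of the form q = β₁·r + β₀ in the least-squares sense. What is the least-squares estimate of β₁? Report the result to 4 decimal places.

AᵀA·[β₁, β₀]ᵀ = Aᵀq reads: 39·β₁ + 5·β₀ = 146;  5·β₁ + 4·β₀ = 33.
Δ = 39·4 − 5² = 131.
β₁ = (146·4 − 5·33)/131 = 419/131; β₀ = (39·33 − 5·146)/131 = 557/131.

β₁ = 3.1985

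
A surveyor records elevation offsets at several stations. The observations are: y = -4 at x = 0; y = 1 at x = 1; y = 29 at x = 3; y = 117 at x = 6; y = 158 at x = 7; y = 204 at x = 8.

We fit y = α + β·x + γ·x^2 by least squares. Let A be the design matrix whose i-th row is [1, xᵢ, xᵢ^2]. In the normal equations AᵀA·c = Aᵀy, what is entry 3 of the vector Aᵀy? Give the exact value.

25272

Entry 3 ↔ basis x^2, so (Aᵀy)_{3} = Σᵢ (x^2)·yᵢ = (0)·(-4) + (1)·(1) + (9)·(29) + (36)·(117) + (49)·(158) + (64)·(204) = 25272.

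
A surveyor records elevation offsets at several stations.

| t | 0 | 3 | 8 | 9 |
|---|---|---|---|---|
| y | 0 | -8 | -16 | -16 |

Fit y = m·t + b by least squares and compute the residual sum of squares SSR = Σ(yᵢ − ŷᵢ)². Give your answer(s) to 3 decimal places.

SSR = 5.333

From the data, Σt·t = 154, Σt = 20, Σ1 = 4.
Moment sums: Σt·y = -296, Σy = -40.
det = 154·4 − 20² = 216.
m = ((-296)·4 − 20·(-40))/216 = -16/9; b = (154·(-40) − 20·(-296))/216 = -10/9.
Residuals: 10/9, -14/9, -2/3, 10/9; SSR = 16/3.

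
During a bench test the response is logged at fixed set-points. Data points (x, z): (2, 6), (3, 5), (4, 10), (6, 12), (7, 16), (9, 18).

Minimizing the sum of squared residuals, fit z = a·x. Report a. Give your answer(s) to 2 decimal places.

Normal-equation sums: Σx·x = 195.
And Σx·z = 413.
So AᵀA·[a]ᵀ = Aᵀz: [[195]]·[a]ᵀ = [413]ᵀ.
Hence a = 413 / 195 ≈ 2.11795.

a = 2.12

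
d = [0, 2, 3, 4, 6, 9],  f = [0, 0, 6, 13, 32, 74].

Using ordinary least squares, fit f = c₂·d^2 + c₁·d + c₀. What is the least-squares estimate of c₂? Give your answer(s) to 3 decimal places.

c₂ = 1.008

Normal-equation sums: Σd^2·d^2 = 8210, Σd^2·d = 1044, Σd^2 = 146, Σd·d = 146, Σd = 24, Σ1 = 6.
For Mᵀf: Σd^2·f = 7408, Σd·f = 928, Σf = 125.
Normal equations: [[8210, 1044, 146]; [1044, 146, 24]; [146, 24, 6]]·[c₂, c₁, c₀]ᵀ = [7408, 928, 125]ᵀ.
Solving the 3×3 system (Gaussian elimination) gives c₂ = 6431/6380, c₁ = -11381/15950, c₀ = -2437/2900.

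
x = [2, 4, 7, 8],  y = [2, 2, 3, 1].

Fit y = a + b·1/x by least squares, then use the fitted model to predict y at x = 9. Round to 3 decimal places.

ŷ = 1.971

The normal system MᵀM·[a, b]ᵀ = Mᵀy is [[4, 57/56]; [57/56, 1093/3136]]·[a, b]ᵀ = [8, 115/56]ᵀ.
det = 4·(1093/3136) − (57/56)² = 1123/3136.
a = (8·(1093/3136) − (57/56)·(115/56))/(1123/3136) = 2189/1123; b = (4·(115/56) − (57/56)·8)/(1123/3136) = 224/1123.
At x = 9: ŷ = (2189/1123)·(1) + (224/1123)·(1/9) = 19925/10107.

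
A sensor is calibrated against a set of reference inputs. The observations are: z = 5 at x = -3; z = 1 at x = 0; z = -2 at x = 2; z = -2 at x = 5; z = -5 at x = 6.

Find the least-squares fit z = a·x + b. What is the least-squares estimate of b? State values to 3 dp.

b = 1.363

Forming AᵀA = [[74, 10]; [10, 5]] and Aᵀz = [-59, -3]ᵀ gives AᵀA·[a, b]ᵀ = Aᵀz.
Eliminating b: 5·(row 1) − 10·(row 2) gives 270·a = 5·(-59) − 10·(-3) = -265, so a = -53/54.
Then b = ((-3) − 10·(-53/54))/5 = 184/135.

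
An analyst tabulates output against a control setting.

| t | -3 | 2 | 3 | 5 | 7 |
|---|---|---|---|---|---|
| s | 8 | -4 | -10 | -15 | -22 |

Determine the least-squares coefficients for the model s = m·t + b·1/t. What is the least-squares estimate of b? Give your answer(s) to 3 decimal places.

b = 3.723

Sums needed: Σt·t = 96, Σt·1/t = 5, Σ1/t·1/t = 23489/44100.
Right-hand side: Σt·s = -291, Σ1/t·s = -99/7.
det = 96·(23489/44100) − 5² = 96037/3675.
m = ((-291)·(23489/44100) − 5·(-99/7))/(96037/3675) = -1238933/384148; b = (96·(-99/7) − 5·(-291))/(96037/3675) = 357525/96037.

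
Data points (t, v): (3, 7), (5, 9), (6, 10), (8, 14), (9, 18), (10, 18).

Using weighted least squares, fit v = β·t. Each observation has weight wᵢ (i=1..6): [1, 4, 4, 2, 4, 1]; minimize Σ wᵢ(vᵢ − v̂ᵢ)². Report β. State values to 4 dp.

β = 1.8547

Normal-equation sums: Σwᵢ·t·t = 805.
For MᵀWv: Σwᵢ·t·v = 1493.
So MᵀWM·[β]ᵀ = MᵀWv: [[805]]·[β]ᵀ = [1493]ᵀ.
Hence β = 1493 / 805 ≈ 1.85466.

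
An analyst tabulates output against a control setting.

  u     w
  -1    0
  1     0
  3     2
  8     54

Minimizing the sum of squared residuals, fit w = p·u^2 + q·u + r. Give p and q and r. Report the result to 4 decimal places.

p = 1.0460, q = -1.4317, r = -1.6760

Sums needed: Σu^2·u^2 = 4179, Σu^2·u = 539, Σu^2 = 75, Σu·u = 75, Σu = 11, Σ1 = 4.
And Σu^2·w = 3474, Σu·w = 438, Σw = 56.
XᵀX·[p, q, r]ᵀ = Xᵀw becomes [[4179, 539, 75]; [539, 75, 11]; [75, 11, 4]]·[p, q, r]ᵀ = [3474, 438, 56]ᵀ.
Inverting the 3×3 Gram matrix, [p, q, r]ᵀ = [13973/13358, -19125/13358, -11194/6679]ᵀ.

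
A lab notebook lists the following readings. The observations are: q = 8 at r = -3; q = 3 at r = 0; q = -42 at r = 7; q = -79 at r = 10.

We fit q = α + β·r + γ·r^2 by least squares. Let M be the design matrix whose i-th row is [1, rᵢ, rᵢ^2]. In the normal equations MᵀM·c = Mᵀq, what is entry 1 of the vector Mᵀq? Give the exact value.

Entry 1 ↔ basis 1, so (Mᵀq)_{1} = Σᵢ qᵢ = (1)·(8) + (1)·(3) + (1)·(-42) + (1)·(-79) = -110.

-110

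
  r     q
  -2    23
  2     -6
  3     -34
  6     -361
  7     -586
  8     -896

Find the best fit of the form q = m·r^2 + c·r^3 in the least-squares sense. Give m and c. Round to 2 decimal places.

m = 2.07, c = -2.01

The normal system XᵀX·[m, c]ᵀ = Xᵀq is [[7906, 57594]; [57594, 427306]]·[m, c]ᵀ = [-99292, -738876]ᵀ.
det = 7906·427306 − 57594² = 61212400.
m = ((-99292)·427306 − 57594·(-738876))/61212400 = 7922312/3825775; c = (7906·(-738876) − 57594·(-99292))/61212400 = -7683138/3825775.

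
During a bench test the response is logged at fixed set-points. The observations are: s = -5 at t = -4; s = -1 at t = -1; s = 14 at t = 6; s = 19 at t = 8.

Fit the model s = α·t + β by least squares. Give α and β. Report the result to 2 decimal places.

α = 2.03, β = 2.19

Sums needed: Σt·t = 117, Σt = 9, Σ1 = 4.
And Σt·s = 257, Σs = 27.
So MᵀM·[α, β]ᵀ = Mᵀs: [[117, 9]; [9, 4]]·[α, β]ᵀ = [257, 27]ᵀ.
Eliminating β: 4·(row 1) − 9·(row 2) gives 387·α = 4·257 − 9·27 = 785, so α = 785/387.
Then β = (27 − 9·(785/387))/4 = 94/43.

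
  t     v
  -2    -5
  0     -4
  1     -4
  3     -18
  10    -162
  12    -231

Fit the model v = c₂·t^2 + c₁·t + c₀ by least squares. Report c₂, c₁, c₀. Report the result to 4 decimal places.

Sums needed: Σt^2·t^2 = 30834, Σt^2·t = 2748, Σt^2 = 258, Σt·t = 258, Σt = 24, Σ1 = 6.
Right-hand side: Σt^2·v = -49650, Σt·v = -4440, Σv = -424.
Normal equations: [[30834, 2748, 258]; [2748, 258, 24]; [258, 24, 6]]·[c₂, c₁, c₀]ᵀ = [-49650, -4440, -424]ᵀ.
Row-reducing yields c₂ = -31751/21102, c₁ = -10553/10551, c₀ = -41491/21102.

c₂ = -1.5046, c₁ = -1.0002, c₀ = -1.9662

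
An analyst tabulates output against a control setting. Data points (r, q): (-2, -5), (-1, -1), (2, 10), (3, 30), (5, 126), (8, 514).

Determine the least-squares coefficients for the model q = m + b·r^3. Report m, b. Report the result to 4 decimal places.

The normal system XᵀX·[m, b]ᵀ = Xᵀq is [[6, 663]; [663, 278627]]·[m, b]ᵀ = [674, 279849]ᵀ.
Δ = 6·278627 − 663² = 1232193.
m = (674·278627 − 663·279849)/1232193 = 2254711/1232193; b = (6·279849 − 663·674)/1232193 = 410744/410731.

m = 1.8298, b = 1.0000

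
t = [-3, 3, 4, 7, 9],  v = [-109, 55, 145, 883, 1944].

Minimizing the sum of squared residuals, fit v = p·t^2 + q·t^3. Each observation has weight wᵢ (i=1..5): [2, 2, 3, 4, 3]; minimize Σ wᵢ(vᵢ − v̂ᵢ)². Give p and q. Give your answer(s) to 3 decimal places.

Setting ∂/∂p … = 0 gives: 30379·p + 247447·q = 651448;  247447·p + 2080123·q = 5499700.
Eliminating q: 2080123·(row 1) − 247447·(row 2) gives 1962038808·p = 2080123·651448 − 247447·5499700 = -5792297796, so p = -53632387/18167026.
Then q = (5499700 − 247447·(-53632387/18167026))/2080123 = 54412343/18167026.

p = -2.952, q = 2.995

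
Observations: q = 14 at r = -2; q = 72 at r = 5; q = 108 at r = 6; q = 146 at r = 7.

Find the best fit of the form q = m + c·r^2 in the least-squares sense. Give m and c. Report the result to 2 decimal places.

Setting ∂/∂m … = 0 gives: 4·m + 114·c = 340;  114·m + 4338·c = 12898.
Δ = 4·4338 − 114² = 4356.
m = (340·4338 − 114·12898)/4356 = 379/363; c = (4·12898 − 114·340)/4356 = 3208/1089.

m = 1.04, c = 2.95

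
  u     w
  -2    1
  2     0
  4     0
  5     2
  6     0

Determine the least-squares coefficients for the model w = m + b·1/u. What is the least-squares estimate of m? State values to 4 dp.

Setting ∂/∂m … = 0 gives: 5·m + (37/60)·b = 3;  (37/60)·m + (2269/3600)·b = -1/10.
(Σ1 = 5, Σ1/u = 37/60, Σ1/u·1/u = 2269/3600, Σw = 3, Σ1/u·w = -1/10.)
Eliminating b: (2269/3600)·(row 1) − (37/60)·(row 2) gives (1247/450)·m = (2269/3600)·3 − (37/60)·(-1/10) = 781/400, so m = 7029/9976.
Then b = ((-1/10) − (37/60)·(7029/9976))/(2269/3600) = -2115/2494.

m = 0.7046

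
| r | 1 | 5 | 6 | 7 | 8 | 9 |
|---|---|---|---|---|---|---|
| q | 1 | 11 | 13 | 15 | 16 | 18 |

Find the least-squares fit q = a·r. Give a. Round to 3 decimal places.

Normal-equation sums: Σr·r = 256.
For Aᵀq: Σr·q = 529.
a = 529/256 = 2.06641.

a = 2.066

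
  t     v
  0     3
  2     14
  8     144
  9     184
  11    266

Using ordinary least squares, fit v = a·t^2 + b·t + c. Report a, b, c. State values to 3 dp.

a = 2.046, b = 1.466, c = 2.926

Entries of AᵀA: Σt^2·t^2 = 25314, Σt^2·t = 2580, Σt^2 = 270, Σt·t = 270, Σt = 30, Σ1 = 5.
For Aᵀv: Σt^2·v = 56362, Σt·v = 5762, Σv = 611.
So AᵀA·[a, b, c]ᵀ = Aᵀv: [[25314, 2580, 270]; [2580, 270, 30]; [270, 30, 5]]·[a, b, c]ᵀ = [56362, 5762, 611]ᵀ.
Row-reducing yields a = 1516/741, b = 5432/3705, c = 3613/1235.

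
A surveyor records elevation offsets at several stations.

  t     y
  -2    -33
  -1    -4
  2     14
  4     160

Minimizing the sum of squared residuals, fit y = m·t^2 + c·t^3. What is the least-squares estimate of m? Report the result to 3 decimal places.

m = -2.214

With design matrix M, MᵀM = [[289, 1023]; [1023, 4225]] and Mᵀy = [2480, 10620]ᵀ.
det = 289·4225 − 1023² = 174496.
m = (2480·4225 − 1023·10620)/174496 = -13795/6232; c = (289·10620 − 1023·2480)/174496 = 19005/6232.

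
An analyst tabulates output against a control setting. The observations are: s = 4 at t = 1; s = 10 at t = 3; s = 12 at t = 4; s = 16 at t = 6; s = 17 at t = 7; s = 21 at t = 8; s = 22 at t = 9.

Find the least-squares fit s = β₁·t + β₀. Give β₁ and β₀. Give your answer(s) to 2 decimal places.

β₁ = 2.20, β₀ = 2.64

Compute the Gram sums: Σt·t = 256, Σt = 38, Σ1 = 7.
Right-hand side: Σt·s = 663, Σs = 102.
Normal equations: [[256, 38]; [38, 7]]·[β₁, β₀]ᵀ = [663, 102]ᵀ.
Eliminating β₀: 7·(row 1) − 38·(row 2) gives 348·β₁ = 7·663 − 38·102 = 765, so β₁ = 255/116.
Then β₀ = (102 − 38·(255/116))/7 = 153/58.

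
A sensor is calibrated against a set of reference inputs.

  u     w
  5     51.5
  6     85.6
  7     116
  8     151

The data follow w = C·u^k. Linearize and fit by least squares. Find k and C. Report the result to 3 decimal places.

Linearized form: ln w = k·ln u + ln C. From the 4 transformed points,
Sums: Σln u = 7.4265, Σ(ln u)² = 13.9113, Σln w = 18.1621, Σln u·ln w = 33.9997.
Normal system: [[13.9113, 7.4265]; [7.4265, 4]]·[k, ln C]ᵀ = [33.9997, 18.1621]ᵀ.
Slope k = (n·Σln u·ln w − Σln u·Σln w)/(n·Σ(ln u)² − (Σln u)²) = (4·33.9997 − 7.4265·18.1621)/0.4917 = 2.27121; ln C = (Σln w − k·Σln u)/n = 0.32371, so C = exp(0.32371) = 1.38225.

k = 2.271, C = 1.382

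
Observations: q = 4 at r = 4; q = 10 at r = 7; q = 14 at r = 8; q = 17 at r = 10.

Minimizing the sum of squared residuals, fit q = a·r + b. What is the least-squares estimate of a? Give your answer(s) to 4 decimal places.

Sums needed: Σr·r = 229, Σr = 29, Σ1 = 4.
For Xᵀq: Σr·q = 368, Σq = 45.
XᵀX·[a, b]ᵀ = Xᵀq becomes [[229, 29]; [29, 4]]·[a, b]ᵀ = [368, 45]ᵀ.
Δ = 229·4 − 29² = 75.
a = (368·4 − 29·45)/75 = 167/75; b = (229·45 − 29·368)/75 = -367/75.

a = 2.2267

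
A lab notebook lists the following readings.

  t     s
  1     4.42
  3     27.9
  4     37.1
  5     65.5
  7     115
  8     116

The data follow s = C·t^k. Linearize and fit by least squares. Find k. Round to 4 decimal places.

With ln sᵢ as the transformed response and ln tᵢ as the regressor:
Sums: Σln t = 8.1197, Σ(ln t)² = 13.8297, Σln s = 22.1090, Σln t·ln s = 34.5152.
Normal system: [[13.8297, 8.1197]; [8.1197, 6]]·[k, ln C]ᵀ = [34.5152, 22.1090]ᵀ.
Δ = 13.8297·6 − (8.1197)² = 17.0487; k = (34.5152·6 − 8.1197·22.1090)/17.0487 = 1.61731, ln C = (13.8297·22.1090 − 8.1197·34.5152)/17.0487 = 1.49614.

k = 1.6173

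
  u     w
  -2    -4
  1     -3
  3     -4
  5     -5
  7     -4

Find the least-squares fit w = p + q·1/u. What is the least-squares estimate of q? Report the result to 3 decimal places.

q = 0.699

Normal-equation sums: Σ1 = 5, Σ1/u = 247/210, Σ1/u·1/u = 62689/44100.
Moment sums: Σw = -20, Σ1/u·w = -82/21.
So MᵀM·[p, q]ᵀ = Mᵀw: [[5, 247/210]; [247/210, 62689/44100]]·[p, q]ᵀ = [-20, -82/21]ᵀ.
Eliminating q: (62689/44100)·(row 1) − (247/210)·(row 2) gives (63109/11025)·p = (62689/44100)·(-20) − (247/210)·(-82/21) = -52562/2205, so p = -262810/63109.
Then q = ((-82/21) − (247/210)·(-262810/63109))/(62689/44100) = 44100/63109.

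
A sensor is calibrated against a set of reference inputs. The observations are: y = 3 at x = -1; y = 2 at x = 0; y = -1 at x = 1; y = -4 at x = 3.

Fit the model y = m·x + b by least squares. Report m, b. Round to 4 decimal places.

m = -1.8286, b = 1.3714

AᵀA·[m, b]ᵀ = Aᵀy reads: 11·m + 3·b = -16;  3·m + 4·b = 0.
(Σx·x = 11, Σx = 3, Σ1 = 4, Σx·y = -16, Σy = 0.)
Δ = 11·4 − 3² = 35.
m = ((-16)·4 − 3·0)/35 = -64/35; b = (11·0 − 3·(-16))/35 = 48/35.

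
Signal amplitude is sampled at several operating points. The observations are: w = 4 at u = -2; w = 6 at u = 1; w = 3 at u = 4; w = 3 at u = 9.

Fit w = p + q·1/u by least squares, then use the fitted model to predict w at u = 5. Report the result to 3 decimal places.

ŵ = 3.978

From the data, Σ1 = 4, Σ1/u = 31/36, Σ1/u·1/u = 1717/1296.
And Σw = 16, Σ1/u·w = 61/12.
So XᵀX·[p, q]ᵀ = Xᵀw: [[4, 31/36]; [31/36, 1717/1296]]·[p, q]ᵀ = [16, 61/12]ᵀ.
Eliminating q: (1717/1296)·(row 1) − (31/36)·(row 2) gives (1969/432)·p = (1717/1296)·16 − (31/36)·(61/12) = 21799/1296, so p = 21799/5907.
Then q = ((61/12) − (31/36)·(21799/5907))/(1717/1296) = 2832/1969.
At u = 5: ŵ = (21799/5907)·(1) + (2832/1969)·(1/5) = 10681/2685.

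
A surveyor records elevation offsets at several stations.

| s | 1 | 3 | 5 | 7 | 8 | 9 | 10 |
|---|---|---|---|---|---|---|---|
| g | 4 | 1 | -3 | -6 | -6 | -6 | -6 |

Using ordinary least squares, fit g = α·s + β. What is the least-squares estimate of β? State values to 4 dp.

Normal-equation sums: Σs·s = 329, Σs = 43, Σ1 = 7.
And Σs·g = -212, Σg = -22.
det = 329·7 − 43² = 454.
α = ((-212)·7 − 43·(-22))/454 = -269/227; β = (329·(-22) − 43·(-212))/454 = 939/227.

β = 4.1366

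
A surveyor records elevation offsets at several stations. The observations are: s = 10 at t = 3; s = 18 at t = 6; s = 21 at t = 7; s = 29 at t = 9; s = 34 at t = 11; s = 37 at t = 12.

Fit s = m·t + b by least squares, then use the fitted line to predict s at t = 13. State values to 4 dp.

Compute the Gram sums: Σt·t = 440, Σt = 48, Σ1 = 6.
Right-hand side: Σt·s = 1364, Σs = 149.
det = 440·6 − 48² = 336.
m = (1364·6 − 48·149)/336 = 43/14; b = (440·149 − 48·1364)/336 = 11/42.
At t = 13: ŝ = (43/14)·(13) + (11/42)·(1) = 844/21.

ŝ = 40.1905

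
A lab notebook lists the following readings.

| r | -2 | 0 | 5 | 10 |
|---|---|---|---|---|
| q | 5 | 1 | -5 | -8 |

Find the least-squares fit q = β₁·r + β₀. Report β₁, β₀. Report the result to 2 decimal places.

Forming XᵀX = [[129, 13]; [13, 4]] and Xᵀq = [-115, -7]ᵀ gives XᵀX·[β₁, β₀]ᵀ = Xᵀq.
Eliminating β₀: 4·(row 1) − 13·(row 2) gives 347·β₁ = 4·(-115) − 13·(-7) = -369, so β₁ = -369/347.
Then β₀ = ((-7) − 13·(-369/347))/4 = 592/347.

β₁ = -1.06, β₀ = 1.71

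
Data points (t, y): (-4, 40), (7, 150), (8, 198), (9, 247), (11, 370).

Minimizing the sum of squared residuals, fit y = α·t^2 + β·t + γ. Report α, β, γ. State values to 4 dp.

Entries of XᵀX: Σt^2·t^2 = 27955, Σt^2·t = 2851, Σt^2 = 331, Σt·t = 331, Σt = 31, Σ1 = 5.
Moment sums: Σt^2·y = 85439, Σt·y = 8767, Σy = 1005.
Inverting the 3×3 Gram matrix, [α, β, γ]ᵀ = [53453/17916, 19717/17916, -9953/2986]ᵀ.

α = 2.9835, β = 1.1005, γ = -3.3332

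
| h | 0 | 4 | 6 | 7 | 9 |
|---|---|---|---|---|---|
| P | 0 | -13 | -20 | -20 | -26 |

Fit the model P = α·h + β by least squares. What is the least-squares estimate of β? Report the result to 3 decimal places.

Sums needed: Σh·h = 182, Σh = 26, Σ1 = 5.
Right-hand side: Σh·P = -546, ΣP = -79.
Δ = 182·5 − 26² = 234.
α = ((-546)·5 − 26·(-79))/234 = -26/9; β = (182·(-79) − 26·(-546))/234 = -7/9.

β = -0.778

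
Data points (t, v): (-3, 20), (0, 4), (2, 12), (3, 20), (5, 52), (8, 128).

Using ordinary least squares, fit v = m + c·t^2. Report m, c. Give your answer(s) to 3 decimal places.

Entries of AᵀA: Σ1 = 6, Σt^2 = 111, Σt^2·t^2 = 4899.
And Σv = 236, Σt^2·v = 9900.
AᵀA·[m, c]ᵀ = Aᵀv becomes [[6, 111]; [111, 4899]]·[m, c]ᵀ = [236, 9900]ᵀ.
det = 6·4899 − 111² = 17073.
m = (236·4899 − 111·9900)/17073 = 19088/5691; c = (6·9900 − 111·236)/17073 = 11068/5691.

m = 3.354, c = 1.945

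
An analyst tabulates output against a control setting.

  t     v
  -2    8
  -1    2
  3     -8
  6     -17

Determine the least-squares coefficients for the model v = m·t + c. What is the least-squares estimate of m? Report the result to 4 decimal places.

Compute the Gram sums: Σt·t = 50, Σt = 6, Σ1 = 4.
Moment sums: Σt·v = -144, Σv = -15.
Eliminating c: 4·(row 1) − 6·(row 2) gives 164·m = 4·(-144) − 6·(-15) = -486, so m = -243/82.
Then c = ((-15) − 6·(-243/82))/4 = 57/82.

m = -2.9634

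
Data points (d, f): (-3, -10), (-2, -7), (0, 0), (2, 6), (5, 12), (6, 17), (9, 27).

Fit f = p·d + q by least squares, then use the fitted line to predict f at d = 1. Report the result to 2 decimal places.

f̂ = 2.16

From the data, Σd·d = 159, Σd = 17, Σ1 = 7.
And Σd·f = 461, Σf = 45.
Normal equations: [[159, 17]; [17, 7]]·[p, q]ᵀ = [461, 45]ᵀ.
Determinant 159·7 − 17² = 824.
p = (461·7 − 17·45)/824 = 1231/412; q = (159·45 − 17·461)/824 = -341/412.
At d = 1: f̂ = (1231/412)·(1) + (-341/412)·(1) = 445/206.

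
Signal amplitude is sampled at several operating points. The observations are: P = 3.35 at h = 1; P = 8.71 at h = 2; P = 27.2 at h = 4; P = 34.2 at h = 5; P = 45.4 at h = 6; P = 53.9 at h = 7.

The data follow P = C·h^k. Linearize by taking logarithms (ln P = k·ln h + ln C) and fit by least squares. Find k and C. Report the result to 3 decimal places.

With ln Pᵢ as the transformed response and ln hᵢ as the regressor:
Sums: Σln h = 7.4265, Σ(ln h)² = 11.9895, Σln P = 18.0115, Σln h·ln P = 26.3595.
Normal system: [[11.9895, 7.4265]; [7.4265, 6]]·[k, ln C]ᵀ = [26.3595, 18.0115]ᵀ.
Slope k = (n·Σln h·ln P − Σln h·Σln P)/(n·Σ(ln h)² − (Σln h)²) = (6·26.3595 − 7.4265·18.0115)/16.7835 = 1.45343; ln C = (Σln P − k·Σln h)/n = 1.20293, so C = exp(1.20293) = 3.32985.

k = 1.453, C = 3.330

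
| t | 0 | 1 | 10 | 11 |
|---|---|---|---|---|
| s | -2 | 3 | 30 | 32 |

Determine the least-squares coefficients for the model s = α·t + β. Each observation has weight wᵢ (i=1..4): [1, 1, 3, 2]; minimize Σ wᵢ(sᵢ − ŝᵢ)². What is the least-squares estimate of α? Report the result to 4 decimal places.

Sums needed: Σwᵢ·t·t = 543, Σwᵢ·t = 53, Σwᵢ·1 = 7.
And Σwᵢ·t·s = 1607, Σwᵢ·s = 155.
So AᵀWA·[α, β]ᵀ = AᵀWs: [[543, 53]; [53, 7]]·[α, β]ᵀ = [1607, 155]ᵀ.
Determinant 543·7 − 53² = 992.
α = (1607·7 − 53·155)/992 = 1517/496; β = (543·155 − 53·1607)/992 = -503/496.

α = 3.0585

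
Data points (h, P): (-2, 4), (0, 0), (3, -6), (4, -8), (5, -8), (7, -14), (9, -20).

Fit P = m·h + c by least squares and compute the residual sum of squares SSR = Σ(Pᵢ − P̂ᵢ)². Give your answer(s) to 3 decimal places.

SSR = 7.268

With design matrix A, AᵀA = [[184, 26]; [26, 7]] and AᵀP = [-376, -52]ᵀ.
Determinant 184·7 − 26² = 612.
m = ((-376)·7 − 26·(-52))/612 = -320/153; c = (184·(-52) − 26·(-376))/612 = 52/153.
Residuals: -80/153, -52/153, -10/153, 4/153, 36/17, 46/153, -232/153; SSR = 1112/153.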